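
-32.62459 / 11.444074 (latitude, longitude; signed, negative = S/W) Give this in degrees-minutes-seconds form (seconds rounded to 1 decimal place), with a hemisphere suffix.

32°37′28.5″ S, 11°26′38.7″ E

Latitude is negative → S; |value| = 32.624590
Lat: 0.624590° → 37.47540′; 0.47540 × 60 = 28.524″
λ: 0.444074° → 26.64444′; 0.64444 × 60 = 38.666″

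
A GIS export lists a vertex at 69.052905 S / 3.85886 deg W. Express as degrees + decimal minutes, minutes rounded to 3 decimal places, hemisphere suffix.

69° 3.174′ S, 3° 51.532′ W

Lat: 69° + 0.052905 × 60 = 69° 3.17430′
Lon: 3° + 0.858860 × 60 = 3° 51.53160′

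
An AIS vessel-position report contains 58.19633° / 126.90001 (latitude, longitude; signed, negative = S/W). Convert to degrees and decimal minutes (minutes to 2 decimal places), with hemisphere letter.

φ: minutes = (58.196330 − 58) × 60 = 11.7798
Lon: fractional part 0.900010 → 54.0006 minutes

58° 11.78′ N, 126° 54.00′ E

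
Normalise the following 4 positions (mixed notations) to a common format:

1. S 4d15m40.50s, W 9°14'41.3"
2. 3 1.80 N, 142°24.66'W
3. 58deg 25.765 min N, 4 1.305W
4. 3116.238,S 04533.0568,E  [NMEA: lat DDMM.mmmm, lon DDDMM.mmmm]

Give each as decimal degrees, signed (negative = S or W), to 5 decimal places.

1. -4.26125, -9.24481
2. 3.03000, -142.41100
3. 58.42942, -4.02175
4. -31.27063, 45.55095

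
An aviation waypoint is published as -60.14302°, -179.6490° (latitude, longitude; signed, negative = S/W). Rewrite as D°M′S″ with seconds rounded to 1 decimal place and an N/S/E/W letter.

60°08′34.9″ S, 179°38′56.4″ W

Latitude is negative → S; |value| = 60.143020
Lat: 0.143020 × 60 = 8.58120′ → 8′, remainder × 60 = 34.872″
Longitude is negative → W; |value| = 179.649000
λ: 0.649000° → 38.94000′; 0.94000 × 60 = 56.400″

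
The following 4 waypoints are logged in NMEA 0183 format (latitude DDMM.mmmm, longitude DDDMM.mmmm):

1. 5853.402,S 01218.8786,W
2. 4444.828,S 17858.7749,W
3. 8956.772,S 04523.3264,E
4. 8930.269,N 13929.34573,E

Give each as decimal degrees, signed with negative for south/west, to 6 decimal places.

Point 1:
  Latitude: split at 2 digits → 58° and 53.402′; 58 + 53.402/60 = 58.8900333
  S ⇒ negate
  Lon: split at 3 digits → 012° and 18.8786′; 12 + 18.8786/60 = 12.3146433
  hemisphere W, so the sign is −
Point 2:
  φ: degrees = first 2 digits = 44, minutes = 44.828; 44 + 44.828/60 = 44.7471333
  S ⇒ negate
  Longitude: split at 3 digits → 178° and 58.7749′; 178 + 58.7749/60 = 178.9795817
  W → negative
Point 3:
  Lat: degrees = first 2 digits = 89, minutes = 56.772; 89 + 56.772/60 = 89.9462000
  S → negative
  λ: split at 3 digits → 045° and 23.3264′; 45 + 23.3264/60 = 45.3887733
  E → positive
Point 4:
  Lat: degrees = first 2 digits = 89, minutes = 30.269; 89 + 30.269/60 = 89.5044833
  N → positive
  Lon: split at 3 digits → 139° and 29.34573′; 139 + 29.34573/60 = 139.4890955
  E → positive

1. -58.890033, -12.314643
2. -44.747133, -178.979582
3. -89.946200, 45.388773
4. 89.504483, 139.489096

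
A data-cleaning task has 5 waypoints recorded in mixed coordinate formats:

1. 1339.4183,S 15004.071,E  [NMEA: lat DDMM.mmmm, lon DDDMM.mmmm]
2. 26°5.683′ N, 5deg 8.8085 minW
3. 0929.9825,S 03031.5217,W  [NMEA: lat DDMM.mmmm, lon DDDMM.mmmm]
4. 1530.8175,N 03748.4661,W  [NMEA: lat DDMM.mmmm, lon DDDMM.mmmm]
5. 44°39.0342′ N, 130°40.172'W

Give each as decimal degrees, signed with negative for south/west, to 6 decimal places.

1. -13.656972, 150.067850
2. 26.094717, -5.146808
3. -9.499708, -30.525362
4. 15.513625, -37.807768
5. 44.650570, -130.669533

Point 1:
  Latitude: split at 2 digits → 13° and 39.4183′; 13 + 39.4183/60 = 13.6569717
  S ⇒ negate
  Lon: split at 3 digits → 150° and 4.071′; 150 + 4.071/60 = 150.0678500
  E ⇒ keep positive
Point 2:
  Lat: 26 + 5.683/60 = 26.0947167
  N → positive
  Lon: 5 + 8.8085/60 = 5.1468083
  hemisphere W, so the sign is −
Point 3:
  φ: degrees = first 2 digits = 9, minutes = 29.9825; 9 + 29.9825/60 = 9.4997083
  S → negative
  Longitude: degrees = first 3 digits = 30, minutes = 31.5217; 30 + 31.5217/60 = 30.5253617
  hemisphere W, so the sign is −
Point 4:
  Latitude: split at 2 digits → 15° and 30.8175′; 15 + 30.8175/60 = 15.5136250
  N ⇒ keep positive
  Lon: degrees = first 3 digits = 37, minutes = 48.4661; 37 + 48.4661/60 = 37.8077683
  W ⇒ negate
Point 5:
  Lat: 39.0342′ = 0.650570°; total 44.6505700
  N ⇒ keep positive
  λ: 130 + 40.172/60 = 130.6695333
  W ⇒ negate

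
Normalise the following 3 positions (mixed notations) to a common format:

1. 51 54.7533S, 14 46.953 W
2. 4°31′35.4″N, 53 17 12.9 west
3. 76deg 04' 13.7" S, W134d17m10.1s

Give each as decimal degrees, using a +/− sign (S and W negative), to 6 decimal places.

1. -51.912555, -14.782550
2. 4.526500, -53.286917
3. -76.070472, -134.286139

Point 1:
  Lat: 51 + 54.7533/60 = 51.9125550
  S ⇒ negate
  λ: 14 + 46.953/60 = 14.7825500
  W → negative
Point 2:
  Latitude: 4 + 31/60 + 35.4/3600 = 4.5265000
  N → positive
  Longitude: 53 + 17/60 + 12.9/3600 = 53.2869167
  W ⇒ negate
Point 3:
  Latitude: 4′ + 13.7″ = 4.22833′; 76 + 4.22833/60 = 76.0704722
  S → negative
  Longitude: 134° + 17/60 + 10.1/3600 = 134 + 0.283333 + 0.002806 = 134.2861389
  hemisphere W, so the sign is −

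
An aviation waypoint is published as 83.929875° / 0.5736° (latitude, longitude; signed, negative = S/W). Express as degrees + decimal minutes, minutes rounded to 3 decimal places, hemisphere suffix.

83° 55.793′ N, 0° 34.416′ E

Lat: 83° + 0.929875 × 60 = 83° 55.79250′
λ: 0° + 0.573600 × 60 = 0° 34.41600′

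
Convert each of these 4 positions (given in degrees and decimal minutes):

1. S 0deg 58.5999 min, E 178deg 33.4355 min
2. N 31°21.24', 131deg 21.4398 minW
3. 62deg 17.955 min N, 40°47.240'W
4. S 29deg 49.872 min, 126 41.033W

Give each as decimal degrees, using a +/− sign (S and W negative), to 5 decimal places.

Point 1:
  Latitude: 0 + 58.5999/60 = 0.976665
  S ⇒ negate
  λ: 178 + 33.4355/60 = 178.557258
  E → positive
Point 2:
  Latitude: 31 + 21.24/60 = 31.354000
  N → positive
  λ: 21.4398′ = 0.357330°; total 131.357330
  W ⇒ negate
Point 3:
  φ: 62 + 17.955/60 = 62.299250
  N ⇒ keep positive
  Longitude: 40 + 47.24/60 = 40.787333
  W ⇒ negate
Point 4:
  Lat: 49.872′ = 0.831200°; total 29.831200
  hemisphere S, so the sign is −
  λ: 126 + 41.033/60 = 126.683883
  hemisphere W, so the sign is −

1. -0.97667, 178.55726
2. 31.35400, -131.35733
3. 62.29925, -40.78733
4. -29.83120, -126.68388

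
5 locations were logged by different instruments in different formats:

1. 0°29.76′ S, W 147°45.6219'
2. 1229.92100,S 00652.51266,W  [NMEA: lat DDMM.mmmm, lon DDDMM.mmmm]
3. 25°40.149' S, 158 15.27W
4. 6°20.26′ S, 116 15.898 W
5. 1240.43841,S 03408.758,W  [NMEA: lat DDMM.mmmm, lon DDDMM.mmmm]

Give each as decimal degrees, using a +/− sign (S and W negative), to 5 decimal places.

Point 1:
  Lat: 29.76′ = 0.496000°; total 0.496000
  S ⇒ negate
  Longitude: 147 + 45.6219/60 = 147.760365
  W → negative
Point 2:
  Lat: degrees = first 2 digits = 12, minutes = 29.921; 12 + 29.921/60 = 12.498683
  S ⇒ negate
  Longitude: degrees = first 3 digits = 6, minutes = 52.51266; 6 + 52.51266/60 = 6.875211
  W ⇒ negate
Point 3:
  Lat: 40.149′ = 0.669150°; total 25.669150
  S → negative
  Longitude: 158 + 15.27/60 = 158.254500
  W ⇒ negate
Point 4:
  Latitude: 6 + 20.26/60 = 6.337667
  S → negative
  λ: 15.898′ = 0.264967°; total 116.264967
  W ⇒ negate
Point 5:
  Latitude: degrees = first 2 digits = 12, minutes = 40.43841; 12 + 40.43841/60 = 12.673974
  hemisphere S, so the sign is −
  Lon: degrees = first 3 digits = 34, minutes = 8.758; 34 + 8.758/60 = 34.145967
  W → negative

1. -0.49600, -147.76037
2. -12.49868, -6.87521
3. -25.66915, -158.25450
4. -6.33767, -116.26497
5. -12.67397, -34.14597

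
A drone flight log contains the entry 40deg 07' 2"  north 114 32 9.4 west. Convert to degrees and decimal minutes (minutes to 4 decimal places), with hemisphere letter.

40° 7.0333′ N, 114° 32.1567′ W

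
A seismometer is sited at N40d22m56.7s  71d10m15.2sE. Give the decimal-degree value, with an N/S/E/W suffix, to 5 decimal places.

Lat: 22′ + 56.7″ = 22.94500′; 40 + 22.94500/60 = 40.382417
Lon: 10′ + 15.2″ = 10.25333′; 71 + 10.25333/60 = 71.170889

40.38242° N, 71.17089° E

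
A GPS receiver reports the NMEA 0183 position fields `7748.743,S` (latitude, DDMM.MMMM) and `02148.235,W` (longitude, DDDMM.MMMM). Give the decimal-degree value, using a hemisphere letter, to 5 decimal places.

77.81238° S, 21.80392° W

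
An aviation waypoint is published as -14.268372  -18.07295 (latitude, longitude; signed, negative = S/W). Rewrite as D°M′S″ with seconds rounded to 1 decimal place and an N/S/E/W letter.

Latitude is negative → S; |value| = 14.268372
φ: 0.268372° → 16.10232′; 0.10232 × 60 = 6.139″
Longitude is negative → W; |value| = 18.072950
λ: 0.072950° → 4.37700′; 0.37700 × 60 = 22.620″

14°16′6.1″ S, 18°04′22.6″ W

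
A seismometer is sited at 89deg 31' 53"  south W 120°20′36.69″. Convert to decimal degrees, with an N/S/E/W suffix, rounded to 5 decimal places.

φ: 89 + 31/60 + 53/3600 = 89.531389
λ: 120 + 20/60 + 36.69/3600 = 120.343525

89.53139° S, 120.34353° W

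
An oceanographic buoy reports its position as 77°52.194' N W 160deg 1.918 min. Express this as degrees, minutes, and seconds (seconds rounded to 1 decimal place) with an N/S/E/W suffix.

Latitude: 52.19400′ → 52′ and 0.19400 × 60 = 11.640″
λ: fractional minutes 0.91800 × 60 = 55.080″

77°52′11.6″ N, 160°01′55.1″ W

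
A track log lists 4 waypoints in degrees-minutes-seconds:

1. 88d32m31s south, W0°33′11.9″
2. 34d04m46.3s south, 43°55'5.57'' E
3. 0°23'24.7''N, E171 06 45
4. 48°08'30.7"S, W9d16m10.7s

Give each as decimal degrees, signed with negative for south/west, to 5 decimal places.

Point 1:
  φ: 88 + 32/60 + 31/3600 = 88.541944
  hemisphere S, so the sign is −
  λ: 33′ + 11.9″ = 33.19833′; 0 + 33.19833/60 = 0.553306
  W ⇒ negate
Point 2:
  Lat: 34 + 4/60 + 46.3/3600 = 34.079528
  hemisphere S, so the sign is −
  Lon: 55′ + 5.57″ = 55.09283′; 43 + 55.09283/60 = 43.918214
  E → positive
Point 3:
  φ: 0 + 23/60 + 24.7/3600 = 0.390194
  N ⇒ keep positive
  Lon: 171 + 6/60 + 45/3600 = 171.112500
  E → positive
Point 4:
  φ: 48° + 8/60 + 30.7/3600 = 48 + 0.133333 + 0.008528 = 48.141861
  hemisphere S, so the sign is −
  Lon: 9 + 16/60 + 10.7/3600 = 9.269639
  W → negative

1. -88.54194, -0.55331
2. -34.07953, 43.91821
3. 0.39019, 171.11250
4. -48.14186, -9.26964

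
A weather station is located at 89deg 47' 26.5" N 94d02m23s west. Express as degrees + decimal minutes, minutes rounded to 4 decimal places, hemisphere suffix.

89° 47.4417′ N, 94° 2.3833′ W

Latitude: seconds/60 = 0.44167; minutes = 47 + 0.44167 = 47.441667
λ: 2 + 23/60 = 2.383333′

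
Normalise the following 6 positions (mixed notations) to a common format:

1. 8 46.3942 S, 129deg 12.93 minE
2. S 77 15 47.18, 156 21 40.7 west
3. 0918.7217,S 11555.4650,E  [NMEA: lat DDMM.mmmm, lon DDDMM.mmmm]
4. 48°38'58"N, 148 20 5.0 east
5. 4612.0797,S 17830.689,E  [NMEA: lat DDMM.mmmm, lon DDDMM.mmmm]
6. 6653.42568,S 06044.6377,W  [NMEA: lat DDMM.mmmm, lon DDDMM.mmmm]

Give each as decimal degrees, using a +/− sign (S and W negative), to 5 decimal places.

1. -8.77324, 129.21550
2. -77.26311, -156.36131
3. -9.31203, 115.92442
4. 48.64944, 148.33472
5. -46.20133, 178.51148
6. -66.89043, -60.74396

Point 1:
  Lat: 46.3942′ = 0.773237°; total 8.773237
  hemisphere S, so the sign is −
  λ: 129 + 12.93/60 = 129.215500
  E ⇒ keep positive
Point 2:
  Latitude: 77 + 15/60 + 47.18/3600 = 77.263106
  S ⇒ negate
  λ: 21′ + 40.7″ = 21.67833′; 156 + 21.67833/60 = 156.361306
  hemisphere W, so the sign is −
Point 3:
  Latitude: split at 2 digits → 09° and 18.7217′; 9 + 18.7217/60 = 9.312028
  hemisphere S, so the sign is −
  Lon: split at 3 digits → 115° and 55.465′; 115 + 55.465/60 = 115.924417
  E → positive
Point 4:
  φ: 48 + 38/60 + 58/3600 = 48.649444
  N ⇒ keep positive
  Lon: 20′ + 5″ = 20.08333′; 148 + 20.08333/60 = 148.334722
  E ⇒ keep positive
Point 5:
  Latitude: split at 2 digits → 46° and 12.0797′; 46 + 12.0797/60 = 46.201328
  hemisphere S, so the sign is −
  λ: degrees = first 3 digits = 178, minutes = 30.689; 178 + 30.689/60 = 178.511483
  E ⇒ keep positive
Point 6:
  Lat: degrees = first 2 digits = 66, minutes = 53.42568; 66 + 53.42568/60 = 66.890428
  S → negative
  Longitude: degrees = first 3 digits = 60, minutes = 44.6377; 60 + 44.6377/60 = 60.743962
  W → negative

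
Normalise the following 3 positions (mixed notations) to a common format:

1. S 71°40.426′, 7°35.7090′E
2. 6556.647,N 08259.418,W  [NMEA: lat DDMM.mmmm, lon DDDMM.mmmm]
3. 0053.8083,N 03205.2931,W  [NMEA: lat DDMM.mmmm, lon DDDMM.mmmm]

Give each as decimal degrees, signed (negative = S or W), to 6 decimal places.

Point 1:
  Lat: 71 + 40.426/60 = 71.6737667
  S → negative
  Longitude: 7 + 35.709/60 = 7.5951500
  E ⇒ keep positive
Point 2:
  φ: degrees = first 2 digits = 65, minutes = 56.647; 65 + 56.647/60 = 65.9441167
  N → positive
  Longitude: degrees = first 3 digits = 82, minutes = 59.418; 82 + 59.418/60 = 82.9903000
  W → negative
Point 3:
  Latitude: degrees = first 2 digits = 0, minutes = 53.8083; 0 + 53.8083/60 = 0.8968050
  N ⇒ keep positive
  Lon: degrees = first 3 digits = 32, minutes = 5.2931; 32 + 5.2931/60 = 32.0882183
  hemisphere W, so the sign is −

1. -71.673767, 7.595150
2. 65.944117, -82.990300
3. 0.896805, -32.088218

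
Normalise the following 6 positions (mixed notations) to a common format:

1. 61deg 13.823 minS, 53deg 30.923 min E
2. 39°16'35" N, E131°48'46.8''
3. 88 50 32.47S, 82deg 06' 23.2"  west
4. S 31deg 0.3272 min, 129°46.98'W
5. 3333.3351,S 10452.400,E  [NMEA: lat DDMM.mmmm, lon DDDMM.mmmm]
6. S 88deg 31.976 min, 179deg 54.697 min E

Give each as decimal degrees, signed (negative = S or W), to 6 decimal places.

1. -61.230383, 53.515383
2. 39.276389, 131.813000
3. -88.842353, -82.106444
4. -31.005453, -129.783000
5. -33.555585, 104.873333
6. -88.532933, 179.911617

Point 1:
  Lat: 61 + 13.823/60 = 61.2303833
  S → negative
  Lon: 53 + 30.923/60 = 53.5153833
  E → positive
Point 2:
  φ: 39° + 16/60 + 35/3600 = 39 + 0.266667 + 0.009722 = 39.2763889
  N ⇒ keep positive
  Lon: 131° + 48/60 + 46.8/3600 = 131 + 0.800000 + 0.013000 = 131.8130000
  E ⇒ keep positive
Point 3:
  Lat: 50′ + 32.47″ = 50.54117′; 88 + 50.54117/60 = 88.8423528
  hemisphere S, so the sign is −
  Longitude: 6′ + 23.2″ = 6.38667′; 82 + 6.38667/60 = 82.1064444
  W ⇒ negate
Point 4:
  φ: 31 + 0.3272/60 = 31.0054533
  S → negative
  λ: 129 + 46.98/60 = 129.7830000
  hemisphere W, so the sign is −
Point 5:
  Latitude: split at 2 digits → 33° and 33.3351′; 33 + 33.3351/60 = 33.5555850
  S → negative
  λ: degrees = first 3 digits = 104, minutes = 52.4; 104 + 52.4/60 = 104.8733333
  E ⇒ keep positive
Point 6:
  φ: 88 + 31.976/60 = 88.5329333
  S ⇒ negate
  Longitude: 179 + 54.697/60 = 179.9116167
  E ⇒ keep positive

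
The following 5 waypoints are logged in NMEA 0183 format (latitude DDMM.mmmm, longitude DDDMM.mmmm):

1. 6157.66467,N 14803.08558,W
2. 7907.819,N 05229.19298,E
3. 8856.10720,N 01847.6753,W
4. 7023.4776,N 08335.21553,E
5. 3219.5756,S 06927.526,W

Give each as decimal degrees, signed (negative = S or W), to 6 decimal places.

Point 1:
  Lat: split at 2 digits → 61° and 57.66467′; 61 + 57.66467/60 = 61.9610778
  N ⇒ keep positive
  Lon: split at 3 digits → 148° and 3.08558′; 148 + 3.08558/60 = 148.0514263
  W → negative
Point 2:
  Lat: degrees = first 2 digits = 79, minutes = 7.819; 79 + 7.819/60 = 79.1303167
  N ⇒ keep positive
  λ: split at 3 digits → 052° and 29.19298′; 52 + 29.19298/60 = 52.4865497
  E → positive
Point 3:
  Lat: degrees = first 2 digits = 88, minutes = 56.1072; 88 + 56.1072/60 = 88.9351200
  N ⇒ keep positive
  Lon: split at 3 digits → 018° and 47.6753′; 18 + 47.6753/60 = 18.7945883
  W → negative
Point 4:
  Latitude: split at 2 digits → 70° and 23.4776′; 70 + 23.4776/60 = 70.3912933
  N → positive
  Lon: split at 3 digits → 083° and 35.21553′; 83 + 35.21553/60 = 83.5869255
  E ⇒ keep positive
Point 5:
  Latitude: degrees = first 2 digits = 32, minutes = 19.5756; 32 + 19.5756/60 = 32.3262600
  S → negative
  Lon: degrees = first 3 digits = 69, minutes = 27.526; 69 + 27.526/60 = 69.4587667
  hemisphere W, so the sign is −

1. 61.961078, -148.051426
2. 79.130317, 52.486550
3. 88.935120, -18.794588
4. 70.391293, 83.586926
5. -32.326260, -69.458767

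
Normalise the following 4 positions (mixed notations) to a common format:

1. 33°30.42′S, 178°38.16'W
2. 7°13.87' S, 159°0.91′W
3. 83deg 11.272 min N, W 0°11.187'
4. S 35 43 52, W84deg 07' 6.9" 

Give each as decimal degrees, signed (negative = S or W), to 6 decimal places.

1. -33.507000, -178.636000
2. -7.231167, -159.015167
3. 83.187867, -0.186450
4. -35.731111, -84.118583

Point 1:
  φ: 33 + 30.42/60 = 33.5070000
  hemisphere S, so the sign is −
  λ: 38.16′ = 0.636000°; total 178.6360000
  W → negative
Point 2:
  Latitude: 13.87′ = 0.231167°; total 7.2311667
  hemisphere S, so the sign is −
  Longitude: 0.91′ = 0.015167°; total 159.0151667
  hemisphere W, so the sign is −
Point 3:
  Lat: 11.272′ = 0.187867°; total 83.1878667
  N ⇒ keep positive
  λ: 0 + 11.187/60 = 0.1864500
  W → negative
Point 4:
  Lat: 35 + 43/60 + 52/3600 = 35.7311111
  hemisphere S, so the sign is −
  λ: 84° + 7/60 + 6.9/3600 = 84 + 0.116667 + 0.001917 = 84.1185833
  hemisphere W, so the sign is −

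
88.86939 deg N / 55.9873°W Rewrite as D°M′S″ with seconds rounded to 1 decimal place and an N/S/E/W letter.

φ: 0.869390° → 52.16340′; 0.16340 × 60 = 9.804″
Lon: 0.987300 × 60 = 59.23800′ → 59′, remainder × 60 = 14.280″

88°52′9.8″ N, 55°59′14.3″ W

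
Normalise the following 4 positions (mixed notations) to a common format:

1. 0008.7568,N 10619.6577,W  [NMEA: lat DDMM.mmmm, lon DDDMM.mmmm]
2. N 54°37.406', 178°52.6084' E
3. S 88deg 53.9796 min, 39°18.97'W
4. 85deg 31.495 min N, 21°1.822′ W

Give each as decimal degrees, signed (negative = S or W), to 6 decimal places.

Point 1:
  Latitude: degrees = first 2 digits = 0, minutes = 8.7568; 0 + 8.7568/60 = 0.1459467
  N → positive
  Lon: degrees = first 3 digits = 106, minutes = 19.6577; 106 + 19.6577/60 = 106.3276283
  hemisphere W, so the sign is −
Point 2:
  φ: 37.406′ = 0.623433°; total 54.6234333
  N → positive
  Lon: 178 + 52.6084/60 = 178.8768067
  E → positive
Point 3:
  Latitude: 53.9796′ = 0.899660°; total 88.8996600
  S → negative
  λ: 18.97′ = 0.316167°; total 39.3161667
  W → negative
Point 4:
  Latitude: 85 + 31.495/60 = 85.5249167
  N → positive
  Lon: 1.822′ = 0.030367°; total 21.0303667
  W → negative

1. 0.145947, -106.327628
2. 54.623433, 178.876807
3. -88.899660, -39.316167
4. 85.524917, -21.030367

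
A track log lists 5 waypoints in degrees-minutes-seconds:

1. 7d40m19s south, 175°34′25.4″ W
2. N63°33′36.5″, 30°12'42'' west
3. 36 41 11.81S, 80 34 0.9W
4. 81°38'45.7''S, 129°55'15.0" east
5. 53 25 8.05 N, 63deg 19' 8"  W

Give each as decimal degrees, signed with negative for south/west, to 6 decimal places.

Point 1:
  Latitude: 7° + 40/60 + 19/3600 = 7 + 0.666667 + 0.005278 = 7.6719444
  S → negative
  Lon: 34′ + 25.4″ = 34.42333′; 175 + 34.42333/60 = 175.5737222
  W ⇒ negate
Point 2:
  Lat: 63 + 33/60 + 36.5/3600 = 63.5601389
  N → positive
  Longitude: 30° + 12/60 + 42/3600 = 30 + 0.200000 + 0.011667 = 30.2116667
  hemisphere W, so the sign is −
Point 3:
  Latitude: 41′ + 11.81″ = 41.19683′; 36 + 41.19683/60 = 36.6866139
  hemisphere S, so the sign is −
  Longitude: 80° + 34/60 + 0.9/3600 = 80 + 0.566667 + 0.000250 = 80.5669167
  W → negative
Point 4:
  Lat: 38′ + 45.7″ = 38.76167′; 81 + 38.76167/60 = 81.6460278
  hemisphere S, so the sign is −
  Lon: 55′ + 15″ = 55.25000′; 129 + 55.25000/60 = 129.9208333
  E → positive
Point 5:
  φ: 53 + 25/60 + 8.05/3600 = 53.4189028
  N → positive
  λ: 63 + 19/60 + 8/3600 = 63.3188889
  W → negative

1. -7.671944, -175.573722
2. 63.560139, -30.211667
3. -36.686614, -80.566917
4. -81.646028, 129.920833
5. 53.418903, -63.318889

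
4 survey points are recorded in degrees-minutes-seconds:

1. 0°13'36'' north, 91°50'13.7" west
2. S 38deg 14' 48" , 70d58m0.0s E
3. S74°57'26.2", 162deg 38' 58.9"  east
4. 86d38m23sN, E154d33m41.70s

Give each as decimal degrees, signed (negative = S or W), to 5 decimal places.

1. 0.22667, -91.83714
2. -38.24667, 70.96667
3. -74.95728, 162.64969
4. 86.63972, 154.56158

Point 1:
  Latitude: 0° + 13/60 + 36/3600 = 0 + 0.216667 + 0.010000 = 0.226667
  N → positive
  λ: 91 + 50/60 + 13.7/3600 = 91.837139
  W ⇒ negate
Point 2:
  φ: 14′ + 48″ = 14.80000′; 38 + 14.80000/60 = 38.246667
  S → negative
  Longitude: 70 + 58/60 + 0/3600 = 70.966667
  E → positive
Point 3:
  Lat: 74 + 57/60 + 26.2/3600 = 74.957278
  S → negative
  Lon: 162° + 38/60 + 58.9/3600 = 162 + 0.633333 + 0.016361 = 162.649694
  E ⇒ keep positive
Point 4:
  φ: 86 + 38/60 + 23/3600 = 86.639722
  N → positive
  λ: 154 + 33/60 + 41.7/3600 = 154.561583
  E ⇒ keep positive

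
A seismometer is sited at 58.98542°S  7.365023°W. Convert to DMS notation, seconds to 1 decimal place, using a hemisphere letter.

58°59′7.5″ S, 7°21′54.1″ W

Lat: 0.985420 × 60 = 59.12520′ → 59′, remainder × 60 = 7.512″
Longitude: 0.365023 × 60 = 21.90138′ → 21′, remainder × 60 = 54.083″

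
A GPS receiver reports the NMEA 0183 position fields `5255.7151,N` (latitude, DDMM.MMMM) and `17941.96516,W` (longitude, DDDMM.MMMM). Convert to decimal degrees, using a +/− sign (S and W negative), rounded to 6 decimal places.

52.928585, -179.699419

φ: degrees = first 2 digits = 52, minutes = 55.7151; 52 + 55.7151/60 = 52.9285850
N → positive
Longitude: split at 3 digits → 179° and 41.96516′; 179 + 41.96516/60 = 179.6994193
hemisphere W, so the sign is −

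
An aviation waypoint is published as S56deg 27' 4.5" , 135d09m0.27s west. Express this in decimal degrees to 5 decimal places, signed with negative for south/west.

Latitude: 27′ + 4.5″ = 27.07500′; 56 + 27.07500/60 = 56.451250
hemisphere S, so the sign is −
λ: 135° + 9/60 + 0.27/3600 = 135 + 0.150000 + 0.000075 = 135.150075
hemisphere W, so the sign is −

-56.45125, -135.15008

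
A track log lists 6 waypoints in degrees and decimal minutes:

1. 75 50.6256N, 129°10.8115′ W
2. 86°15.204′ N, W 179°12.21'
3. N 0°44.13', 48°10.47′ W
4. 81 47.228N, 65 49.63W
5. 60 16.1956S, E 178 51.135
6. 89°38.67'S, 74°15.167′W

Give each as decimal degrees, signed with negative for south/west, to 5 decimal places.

1. 75.84376, -129.18019
2. 86.25340, -179.20350
3. 0.73550, -48.17450
4. 81.78713, -65.82717
5. -60.26993, 178.85225
6. -89.64450, -74.25278

Point 1:
  Lat: 75 + 50.6256/60 = 75.843760
  N ⇒ keep positive
  Longitude: 10.8115′ = 0.180192°; total 129.180192
  hemisphere W, so the sign is −
Point 2:
  Latitude: 86 + 15.204/60 = 86.253400
  N → positive
  Lon: 12.21′ = 0.203500°; total 179.203500
  hemisphere W, so the sign is −
Point 3:
  φ: 0 + 44.13/60 = 0.735500
  N → positive
  Longitude: 10.47′ = 0.174500°; total 48.174500
  hemisphere W, so the sign is −
Point 4:
  Lat: 81 + 47.228/60 = 81.787133
  N → positive
  Lon: 65 + 49.63/60 = 65.827167
  hemisphere W, so the sign is −
Point 5:
  Latitude: 16.1956′ = 0.269927°; total 60.269927
  S → negative
  Lon: 178 + 51.135/60 = 178.852250
  E → positive
Point 6:
  Lat: 38.67′ = 0.644500°; total 89.644500
  S → negative
  λ: 74 + 15.167/60 = 74.252783
  W ⇒ negate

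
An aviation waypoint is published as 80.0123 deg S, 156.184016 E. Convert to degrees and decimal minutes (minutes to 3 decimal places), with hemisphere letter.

80° 0.738′ S, 156° 11.041′ E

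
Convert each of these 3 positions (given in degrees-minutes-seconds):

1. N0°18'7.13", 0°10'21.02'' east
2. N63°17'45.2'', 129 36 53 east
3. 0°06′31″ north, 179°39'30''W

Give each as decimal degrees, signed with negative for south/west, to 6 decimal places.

1. 0.301981, 0.172506
2. 63.295889, 129.614722
3. 0.108611, -179.658333

Point 1:
  Lat: 18′ + 7.13″ = 18.11883′; 0 + 18.11883/60 = 0.3019806
  N → positive
  Lon: 10′ + 21.02″ = 10.35033′; 0 + 10.35033/60 = 0.1725056
  E ⇒ keep positive
Point 2:
  Latitude: 17′ + 45.2″ = 17.75333′; 63 + 17.75333/60 = 63.2958889
  N ⇒ keep positive
  λ: 36′ + 53″ = 36.88333′; 129 + 36.88333/60 = 129.6147222
  E → positive
Point 3:
  φ: 0° + 6/60 + 31/3600 = 0 + 0.100000 + 0.008611 = 0.1086111
  N → positive
  Longitude: 39′ + 30″ = 39.50000′; 179 + 39.50000/60 = 179.6583333
  W → negative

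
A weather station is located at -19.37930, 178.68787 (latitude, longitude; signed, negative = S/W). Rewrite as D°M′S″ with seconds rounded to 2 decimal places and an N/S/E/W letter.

Latitude is negative → S; |value| = 19.379300
Lat: whole degrees 19; 22.75800′ → 22′ and 45.4800″
λ: whole degrees 178; 41.27220′ → 41′ and 16.3320″

19°22′45.48″ S, 178°41′16.33″ E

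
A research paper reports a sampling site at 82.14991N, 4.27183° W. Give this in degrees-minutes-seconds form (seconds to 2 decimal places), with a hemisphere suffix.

82°08′59.68″ N, 4°16′18.59″ W

Latitude: 0.149910 × 60 = 8.99460′ → 8′, remainder × 60 = 59.6760″
Longitude: whole degrees 4; 16.30980′ → 16′ and 18.5880″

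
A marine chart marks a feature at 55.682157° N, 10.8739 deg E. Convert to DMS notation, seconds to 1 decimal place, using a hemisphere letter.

Lat: 0.682157° → 40.92942′; 0.92942 × 60 = 55.765″
Lon: whole degrees 10; 52.43400′ → 52′ and 26.040″

55°40′55.8″ N, 10°52′26.0″ E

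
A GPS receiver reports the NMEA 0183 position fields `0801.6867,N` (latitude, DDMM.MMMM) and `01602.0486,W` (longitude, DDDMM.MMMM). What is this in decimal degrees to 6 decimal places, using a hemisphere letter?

Lat: split at 2 digits → 08° and 1.6867′; 8 + 1.6867/60 = 8.0281117
Longitude: degrees = first 3 digits = 16, minutes = 2.0486; 16 + 2.0486/60 = 16.0341433

8.028112° N, 16.034143° W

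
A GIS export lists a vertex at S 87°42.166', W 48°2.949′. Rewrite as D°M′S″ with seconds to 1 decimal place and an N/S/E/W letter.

Lat: 42.16600′ → 42′ and 0.16600 × 60 = 9.960″
Longitude: 2.94900′ → 2′ and 0.94900 × 60 = 56.940″

87°42′10.0″ S, 48°02′56.9″ W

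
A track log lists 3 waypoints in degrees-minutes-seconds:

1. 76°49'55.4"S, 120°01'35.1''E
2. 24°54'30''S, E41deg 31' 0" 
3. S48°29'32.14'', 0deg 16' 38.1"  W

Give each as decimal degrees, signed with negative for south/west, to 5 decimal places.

1. -76.83206, 120.02642
2. -24.90833, 41.51667
3. -48.49226, -0.27725

Point 1:
  φ: 76° + 49/60 + 55.4/3600 = 76 + 0.816667 + 0.015389 = 76.832056
  S → negative
  Lon: 120° + 1/60 + 35.1/3600 = 120 + 0.016667 + 0.009750 = 120.026417
  E → positive
Point 2:
  φ: 54′ + 30″ = 54.50000′; 24 + 54.50000/60 = 24.908333
  hemisphere S, so the sign is −
  λ: 31′ + 0″ = 31.00000′; 41 + 31.00000/60 = 41.516667
  E → positive
Point 3:
  Lat: 48° + 29/60 + 32.14/3600 = 48 + 0.483333 + 0.008928 = 48.492261
  hemisphere S, so the sign is −
  Longitude: 0° + 16/60 + 38.1/3600 = 0 + 0.266667 + 0.010583 = 0.277250
  hemisphere W, so the sign is −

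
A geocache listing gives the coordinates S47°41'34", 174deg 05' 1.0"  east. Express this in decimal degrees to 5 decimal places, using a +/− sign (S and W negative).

-47.69278, 174.08361

Lat: 41′ + 34″ = 41.56667′; 47 + 41.56667/60 = 47.692778
hemisphere S, so the sign is −
Lon: 174 + 5/60 + 1/3600 = 174.083611
E ⇒ keep positive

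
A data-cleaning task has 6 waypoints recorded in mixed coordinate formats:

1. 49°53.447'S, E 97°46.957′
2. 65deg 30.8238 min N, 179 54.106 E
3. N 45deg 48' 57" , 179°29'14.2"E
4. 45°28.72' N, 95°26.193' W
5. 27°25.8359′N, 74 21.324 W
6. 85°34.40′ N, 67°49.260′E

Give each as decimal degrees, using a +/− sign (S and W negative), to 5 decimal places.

Point 1:
  Lat: 49 + 53.447/60 = 49.890783
  hemisphere S, so the sign is −
  Lon: 97 + 46.957/60 = 97.782617
  E → positive
Point 2:
  Latitude: 30.8238′ = 0.513730°; total 65.513730
  N → positive
  Longitude: 54.106′ = 0.901767°; total 179.901767
  E ⇒ keep positive
Point 3:
  φ: 45° + 48/60 + 57/3600 = 45 + 0.800000 + 0.015833 = 45.815833
  N → positive
  Longitude: 179 + 29/60 + 14.2/3600 = 179.487278
  E → positive
Point 4:
  Lat: 45 + 28.72/60 = 45.478667
  N ⇒ keep positive
  Longitude: 26.193′ = 0.436550°; total 95.436550
  W → negative
Point 5:
  Latitude: 25.8359′ = 0.430598°; total 27.430598
  N → positive
  λ: 74 + 21.324/60 = 74.355400
  W → negative
Point 6:
  Latitude: 85 + 34.4/60 = 85.573333
  N ⇒ keep positive
  Longitude: 49.26′ = 0.821000°; total 67.821000
  E ⇒ keep positive

1. -49.89078, 97.78262
2. 65.51373, 179.90177
3. 45.81583, 179.48728
4. 45.47867, -95.43655
5. 27.43060, -74.35540
6. 85.57333, 67.82100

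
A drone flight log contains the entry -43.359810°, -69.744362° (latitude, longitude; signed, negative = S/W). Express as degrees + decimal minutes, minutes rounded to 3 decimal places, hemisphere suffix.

43° 21.589′ S, 69° 44.662′ W

Latitude is negative → S; |value| = 43.359810
Latitude: minutes = (43.359810 − 43) × 60 = 21.58860
Longitude is negative → W; |value| = 69.744362
Lon: minutes = (69.744362 − 69) × 60 = 44.66172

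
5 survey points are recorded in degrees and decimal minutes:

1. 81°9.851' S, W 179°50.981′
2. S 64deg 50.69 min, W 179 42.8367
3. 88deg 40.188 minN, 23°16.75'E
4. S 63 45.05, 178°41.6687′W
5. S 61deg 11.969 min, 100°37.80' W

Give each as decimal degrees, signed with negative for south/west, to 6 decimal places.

Point 1:
  φ: 9.851′ = 0.164183°; total 81.1641833
  hemisphere S, so the sign is −
  Lon: 50.981′ = 0.849683°; total 179.8496833
  hemisphere W, so the sign is −
Point 2:
  Latitude: 64 + 50.69/60 = 64.8448333
  hemisphere S, so the sign is −
  Lon: 179 + 42.8367/60 = 179.7139450
  W → negative
Point 3:
  φ: 88 + 40.188/60 = 88.6698000
  N ⇒ keep positive
  Longitude: 23 + 16.75/60 = 23.2791667
  E → positive
Point 4:
  Latitude: 63 + 45.05/60 = 63.7508333
  S → negative
  λ: 41.6687′ = 0.694478°; total 178.6944783
  W → negative
Point 5:
  Latitude: 61 + 11.969/60 = 61.1994833
  S → negative
  λ: 37.8′ = 0.630000°; total 100.6300000
  W ⇒ negate

1. -81.164183, -179.849683
2. -64.844833, -179.713945
3. 88.669800, 23.279167
4. -63.750833, -178.694478
5. -61.199483, -100.630000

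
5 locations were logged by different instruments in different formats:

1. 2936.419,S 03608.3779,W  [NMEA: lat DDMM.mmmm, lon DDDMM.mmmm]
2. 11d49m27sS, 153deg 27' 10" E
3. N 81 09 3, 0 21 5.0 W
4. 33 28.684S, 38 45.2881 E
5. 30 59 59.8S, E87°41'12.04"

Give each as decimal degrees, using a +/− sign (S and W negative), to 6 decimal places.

1. -29.606983, -36.139632
2. -11.824167, 153.452778
3. 81.150833, -0.351389
4. -33.478067, 38.754802
5. -30.999944, 87.686678

Point 1:
  Lat: split at 2 digits → 29° and 36.419′; 29 + 36.419/60 = 29.6069833
  hemisphere S, so the sign is −
  Longitude: degrees = first 3 digits = 36, minutes = 8.3779; 36 + 8.3779/60 = 36.1396317
  W → negative
Point 2:
  Lat: 11° + 49/60 + 27/3600 = 11 + 0.816667 + 0.007500 = 11.8241667
  S → negative
  Lon: 153 + 27/60 + 10/3600 = 153.4527778
  E → positive
Point 3:
  φ: 81 + 9/60 + 3/3600 = 81.1508333
  N → positive
  Lon: 21′ + 5″ = 21.08333′; 0 + 21.08333/60 = 0.3513889
  W → negative
Point 4:
  φ: 28.684′ = 0.478067°; total 33.4780667
  hemisphere S, so the sign is −
  λ: 45.2881′ = 0.754802°; total 38.7548017
  E → positive
Point 5:
  φ: 30° + 59/60 + 59.8/3600 = 30 + 0.983333 + 0.016611 = 30.9999444
  S ⇒ negate
  Lon: 41′ + 12.04″ = 41.20067′; 87 + 41.20067/60 = 87.6866778
  E → positive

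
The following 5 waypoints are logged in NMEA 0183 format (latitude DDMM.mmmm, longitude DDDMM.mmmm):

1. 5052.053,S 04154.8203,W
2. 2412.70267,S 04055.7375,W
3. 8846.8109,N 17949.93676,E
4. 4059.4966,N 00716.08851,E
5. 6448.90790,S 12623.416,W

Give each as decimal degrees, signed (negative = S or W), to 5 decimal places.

1. -50.86755, -41.91367
2. -24.21171, -40.92896
3. 88.78018, 179.83228
4. 40.99161, 7.26814
5. -64.81513, -126.39027

Point 1:
  φ: split at 2 digits → 50° and 52.053′; 50 + 52.053/60 = 50.867550
  hemisphere S, so the sign is −
  λ: degrees = first 3 digits = 41, minutes = 54.8203; 41 + 54.8203/60 = 41.913672
  W ⇒ negate
Point 2:
  Lat: degrees = first 2 digits = 24, minutes = 12.70267; 24 + 12.70267/60 = 24.211711
  hemisphere S, so the sign is −
  λ: split at 3 digits → 040° and 55.7375′; 40 + 55.7375/60 = 40.928958
  W → negative
Point 3:
  Lat: degrees = first 2 digits = 88, minutes = 46.8109; 88 + 46.8109/60 = 88.780182
  N ⇒ keep positive
  Longitude: split at 3 digits → 179° and 49.93676′; 179 + 49.93676/60 = 179.832279
  E → positive
Point 4:
  φ: degrees = first 2 digits = 40, minutes = 59.4966; 40 + 59.4966/60 = 40.991610
  N ⇒ keep positive
  Lon: split at 3 digits → 007° and 16.08851′; 7 + 16.08851/60 = 7.268142
  E ⇒ keep positive
Point 5:
  Latitude: degrees = first 2 digits = 64, minutes = 48.9079; 64 + 48.9079/60 = 64.815132
  S → negative
  Lon: degrees = first 3 digits = 126, minutes = 23.416; 126 + 23.416/60 = 126.390267
  W → negative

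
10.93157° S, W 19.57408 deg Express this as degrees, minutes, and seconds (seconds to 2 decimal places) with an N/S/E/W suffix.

Latitude: whole degrees 10; 55.89420′ → 55′ and 53.6520″
λ: whole degrees 19; 34.44480′ → 34′ and 26.6880″

10°55′53.65″ S, 19°34′26.69″ W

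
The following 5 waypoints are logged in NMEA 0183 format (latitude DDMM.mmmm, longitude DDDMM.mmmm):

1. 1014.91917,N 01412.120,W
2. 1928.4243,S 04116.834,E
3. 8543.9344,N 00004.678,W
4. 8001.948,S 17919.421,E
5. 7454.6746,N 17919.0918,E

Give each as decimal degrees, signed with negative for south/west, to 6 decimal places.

1. 10.248653, -14.202000
2. -19.473738, 41.280567
3. 85.732240, -0.077967
4. -80.032467, 179.323683
5. 74.911243, 179.318197

Point 1:
  Latitude: degrees = first 2 digits = 10, minutes = 14.91917; 10 + 14.91917/60 = 10.2486528
  N → positive
  λ: split at 3 digits → 014° and 12.12′; 14 + 12.12/60 = 14.2020000
  W → negative
Point 2:
  φ: degrees = first 2 digits = 19, minutes = 28.4243; 19 + 28.4243/60 = 19.4737383
  S → negative
  λ: degrees = first 3 digits = 41, minutes = 16.834; 41 + 16.834/60 = 41.2805667
  E ⇒ keep positive
Point 3:
  φ: degrees = first 2 digits = 85, minutes = 43.9344; 85 + 43.9344/60 = 85.7322400
  N → positive
  Lon: split at 3 digits → 000° and 4.678′; 0 + 4.678/60 = 0.0779667
  W → negative
Point 4:
  Lat: split at 2 digits → 80° and 1.948′; 80 + 1.948/60 = 80.0324667
  S ⇒ negate
  Lon: split at 3 digits → 179° and 19.421′; 179 + 19.421/60 = 179.3236833
  E → positive
Point 5:
  Lat: degrees = first 2 digits = 74, minutes = 54.6746; 74 + 54.6746/60 = 74.9112433
  N ⇒ keep positive
  λ: split at 3 digits → 179° and 19.0918′; 179 + 19.0918/60 = 179.3181967
  E → positive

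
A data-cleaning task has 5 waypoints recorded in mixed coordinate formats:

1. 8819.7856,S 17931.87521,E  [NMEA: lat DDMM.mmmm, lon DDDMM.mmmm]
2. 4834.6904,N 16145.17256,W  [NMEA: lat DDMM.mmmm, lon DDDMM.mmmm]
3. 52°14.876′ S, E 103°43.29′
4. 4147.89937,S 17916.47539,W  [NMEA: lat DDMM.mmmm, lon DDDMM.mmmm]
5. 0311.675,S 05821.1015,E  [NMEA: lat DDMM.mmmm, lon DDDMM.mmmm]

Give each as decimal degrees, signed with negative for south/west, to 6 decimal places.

1. -88.329760, 179.531254
2. 48.578173, -161.752876
3. -52.247933, 103.721500
4. -41.798323, -179.274590
5. -3.194583, 58.351692

Point 1:
  φ: split at 2 digits → 88° and 19.7856′; 88 + 19.7856/60 = 88.3297600
  S → negative
  Longitude: split at 3 digits → 179° and 31.87521′; 179 + 31.87521/60 = 179.5312535
  E → positive
Point 2:
  φ: split at 2 digits → 48° and 34.6904′; 48 + 34.6904/60 = 48.5781733
  N → positive
  Lon: split at 3 digits → 161° and 45.17256′; 161 + 45.17256/60 = 161.7528760
  W ⇒ negate
Point 3:
  Latitude: 52 + 14.876/60 = 52.2479333
  S → negative
  Longitude: 103 + 43.29/60 = 103.7215000
  E ⇒ keep positive
Point 4:
  Lat: degrees = first 2 digits = 41, minutes = 47.89937; 41 + 47.89937/60 = 41.7983228
  S ⇒ negate
  Longitude: degrees = first 3 digits = 179, minutes = 16.47539; 179 + 16.47539/60 = 179.2745898
  W ⇒ negate
Point 5:
  Lat: degrees = first 2 digits = 3, minutes = 11.675; 3 + 11.675/60 = 3.1945833
  S ⇒ negate
  Lon: split at 3 digits → 058° and 21.1015′; 58 + 21.1015/60 = 58.3516917
  E ⇒ keep positive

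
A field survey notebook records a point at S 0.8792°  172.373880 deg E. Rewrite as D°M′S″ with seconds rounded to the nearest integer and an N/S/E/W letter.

Lat: 0.879200 × 60 = 52.75200′ → 52′, remainder × 60 = 45.12″
Lon: 0.373880° → 22.43280′; 0.43280 × 60 = 25.97″

0°52′45″ S, 172°22′26″ E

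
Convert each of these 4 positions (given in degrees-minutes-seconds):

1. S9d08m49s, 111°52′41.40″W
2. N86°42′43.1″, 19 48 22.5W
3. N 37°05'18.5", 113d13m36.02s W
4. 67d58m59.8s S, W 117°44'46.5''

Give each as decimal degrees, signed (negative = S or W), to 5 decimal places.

1. -9.14694, -111.87817
2. 86.71197, -19.80625
3. 37.08847, -113.22667
4. -67.98328, -117.74625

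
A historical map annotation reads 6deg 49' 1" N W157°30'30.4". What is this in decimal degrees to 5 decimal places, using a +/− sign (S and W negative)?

φ: 49′ + 1″ = 49.01667′; 6 + 49.01667/60 = 6.816944
N → positive
Longitude: 157 + 30/60 + 30.4/3600 = 157.508444
W ⇒ negate

6.81694, -157.50844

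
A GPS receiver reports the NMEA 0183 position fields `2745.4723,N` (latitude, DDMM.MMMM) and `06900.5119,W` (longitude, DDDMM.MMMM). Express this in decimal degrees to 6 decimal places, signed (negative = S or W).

27.757872, -69.008532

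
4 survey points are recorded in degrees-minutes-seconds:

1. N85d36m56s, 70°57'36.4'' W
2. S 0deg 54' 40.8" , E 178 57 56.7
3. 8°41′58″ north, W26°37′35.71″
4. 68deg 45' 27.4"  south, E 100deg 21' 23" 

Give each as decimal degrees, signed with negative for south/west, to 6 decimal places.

Point 1:
  φ: 85 + 36/60 + 56/3600 = 85.6155556
  N ⇒ keep positive
  λ: 57′ + 36.4″ = 57.60667′; 70 + 57.60667/60 = 70.9601111
  hemisphere W, so the sign is −
Point 2:
  Latitude: 0 + 54/60 + 40.8/3600 = 0.9113333
  hemisphere S, so the sign is −
  λ: 57′ + 56.7″ = 57.94500′; 178 + 57.94500/60 = 178.9657500
  E → positive
Point 3:
  φ: 8° + 41/60 + 58/3600 = 8 + 0.683333 + 0.016111 = 8.6994444
  N → positive
  λ: 26° + 37/60 + 35.71/3600 = 26 + 0.616667 + 0.009919 = 26.6265861
  W → negative
Point 4:
  Lat: 68 + 45/60 + 27.4/3600 = 68.7576111
  S ⇒ negate
  Longitude: 100° + 21/60 + 23/3600 = 100 + 0.350000 + 0.006389 = 100.3563889
  E → positive

1. 85.615556, -70.960111
2. -0.911333, 178.965750
3. 8.699444, -26.626586
4. -68.757611, 100.356389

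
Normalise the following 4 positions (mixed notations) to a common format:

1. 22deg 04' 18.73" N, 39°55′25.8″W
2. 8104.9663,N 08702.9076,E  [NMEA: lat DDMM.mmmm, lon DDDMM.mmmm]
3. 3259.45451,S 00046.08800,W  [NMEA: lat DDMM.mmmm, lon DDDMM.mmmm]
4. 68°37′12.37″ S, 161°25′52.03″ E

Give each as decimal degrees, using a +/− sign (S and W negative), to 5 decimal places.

1. 22.07187, -39.92383
2. 81.08277, 87.04846
3. -32.99091, -0.76813
4. -68.62010, 161.43112

Point 1:
  Lat: 4′ + 18.73″ = 4.31217′; 22 + 4.31217/60 = 22.071869
  N → positive
  Longitude: 39 + 55/60 + 25.8/3600 = 39.923833
  W → negative
Point 2:
  Lat: split at 2 digits → 81° and 4.9663′; 81 + 4.9663/60 = 81.082772
  N ⇒ keep positive
  λ: split at 3 digits → 087° and 2.9076′; 87 + 2.9076/60 = 87.048460
  E → positive
Point 3:
  Latitude: split at 2 digits → 32° and 59.45451′; 32 + 59.45451/60 = 32.990909
  S → negative
  Longitude: degrees = first 3 digits = 0, minutes = 46.088; 0 + 46.088/60 = 0.768133
  W ⇒ negate
Point 4:
  φ: 37′ + 12.37″ = 37.20617′; 68 + 37.20617/60 = 68.620103
  S → negative
  Lon: 161 + 25/60 + 52.03/3600 = 161.431119
  E → positive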